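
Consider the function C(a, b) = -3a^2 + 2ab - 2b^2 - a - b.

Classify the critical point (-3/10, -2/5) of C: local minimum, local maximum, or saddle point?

The Hessian of C is constant: H = [[-6, 2], [2, -4]].
det(H) = (-6)·(-4) − 2² = 20.
det(H) > 0 and tr(H) = -10 < 0, so H is negative definite and the point is a local maximum.

local maximum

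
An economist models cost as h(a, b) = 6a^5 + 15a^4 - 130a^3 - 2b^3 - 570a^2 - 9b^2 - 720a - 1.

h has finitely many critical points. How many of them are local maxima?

2

h separates as a function of a plus a function of b, so ∇h=0 decouples.
∂h/∂a = 30(a - 4)(a + 1)(a + 2)(a + 3) = 0 at a ∈ {-3, -2, -1, 4}; ∂h/∂b = -6b(b + 3) = 0 at b ∈ {-3, 0}.
The Hessian is diagonal: diag(h_aa, h_bb). Second derivatives: h_aa(-3)=-420, h_aa(-2)=180, h_aa(-1)=-300, h_aa(4)=6300; h_bb(-3)=18, h_bb(0)=-18.
Local maxima occur where both diagonal entries negative: (-3, 0), (-1, 0). Count: 2.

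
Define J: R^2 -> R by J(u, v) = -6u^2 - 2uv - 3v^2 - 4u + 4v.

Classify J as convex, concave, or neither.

concave

J is quadratic, so its Hessian is the constant matrix H = [[-12, -2], [-2, -6]].
det(H) = 68, tr(H) = -18.
det(H) > 0 and tr(H) < 0, so H is negative definite everywhere: concave.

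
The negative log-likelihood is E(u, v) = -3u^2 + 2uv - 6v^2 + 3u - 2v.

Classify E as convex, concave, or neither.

concave

E is quadratic, so its Hessian is the constant matrix H = [[-6, 2], [2, -12]].
det(H) = 68, tr(H) = -18.
det(H) > 0 and tr(H) < 0, so H is negative definite everywhere: concave.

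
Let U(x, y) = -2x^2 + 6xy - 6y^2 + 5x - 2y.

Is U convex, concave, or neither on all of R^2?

U is quadratic, so its Hessian is the constant matrix H = [[-4, 6], [6, -12]].
det(H) = 12, tr(H) = -16.
det(H) > 0 and tr(H) < 0, so H is negative definite everywhere: concave.

concave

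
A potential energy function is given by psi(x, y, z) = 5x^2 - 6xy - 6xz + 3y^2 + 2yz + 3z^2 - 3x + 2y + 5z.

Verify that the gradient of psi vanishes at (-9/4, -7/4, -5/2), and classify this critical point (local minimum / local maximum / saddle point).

∇psi = (10x - 6y - 6z - 3, -6x + 6y + 2z + 2, -6x + 2y + 6z + 5); substituting (-9/4, -7/4, -5/2) gives ∇psi = (0, 0, 0), so (-9/4, -7/4, -5/2) is indeed a critical point.
The Hessian is constant: H = [[10, -6, -6], [-6, 6, 2], [-6, 2, 6]].
Leading principal minors: Δ₁ = 10, Δ₂ = 24, Δ₃ = 32.
All leading minors are positive, so H is positive definite: a local minimum.

local minimum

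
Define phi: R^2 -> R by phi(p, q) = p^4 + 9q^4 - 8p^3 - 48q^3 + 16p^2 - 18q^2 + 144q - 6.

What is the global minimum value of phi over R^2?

phi(p,q) separates as A(p) + B(q) − 6, so its minimum is min A + min B − 6.
A'(p) = 4p(p - 4)(p - 2) vanishes at p ∈ {0, 2, 4}; B'(q) = 36(q - 4)(q - 1)(q + 1) vanishes at q ∈ {-1, 1, 4}.
Local minima of A (where A''>0): A(0)=0, A(4)=0. Local minima of B: B(-1)=-105, B(4)=-480.
So the global minimum of phi is A(0) + B(4) − 6 = 0 − 480 − 6 = -486, attained at (0, 4).

-486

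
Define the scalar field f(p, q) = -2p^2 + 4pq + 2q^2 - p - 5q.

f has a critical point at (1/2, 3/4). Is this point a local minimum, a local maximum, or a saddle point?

saddle point

The Hessian of f is constant: H = [[-4, 4], [4, 4]].
det(H) = (-4)·4 − 4² = -32.
Since det(H) < 0, H is indefinite and the critical point is a saddle point.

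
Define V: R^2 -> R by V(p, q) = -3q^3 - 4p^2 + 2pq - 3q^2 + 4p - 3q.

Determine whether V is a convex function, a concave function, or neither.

neither

The term -3q^3 is cubic, so the Hessian is not constant.
∂²V/∂q² = -18q - 6, which takes both signs as q varies (negative for sufficiently large q). A diagonal entry of the Hessian changing sign means the Hessian is neither positive- nor negative-semidefinite on all of R^2.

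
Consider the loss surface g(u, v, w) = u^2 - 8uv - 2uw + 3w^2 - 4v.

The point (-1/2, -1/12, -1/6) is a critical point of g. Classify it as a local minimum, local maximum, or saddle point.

saddle point

The Hessian is constant: H = [[2, -8, -2], [-8, 0, 0], [-2, 0, 6]].
Leading principal minors: Δ₁ = 2, Δ₂ = -64, Δ₃ = -384.
The minors fit neither the all-positive nor the alternating-sign pattern, so H is indefinite: a saddle point.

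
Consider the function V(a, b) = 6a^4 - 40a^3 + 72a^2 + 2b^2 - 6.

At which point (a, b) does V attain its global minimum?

(0, 0)

V(a,b) separates as P(a) + Q(b) − 6, so its minimum is min P + min Q − 6.
P'(a) = 24a(a - 3)(a - 2) vanishes at a ∈ {0, 2, 3}; Q'(b) = 4b vanishes at b ∈ {0}.
Local minima of P (where P''>0): P(0)=0, P(3)=54. Local minima of Q: Q(0)=0.
So the global minimum of V is P(0) + Q(0) − 6 = 0 + 0 − 6 = -6, attained at (0, 0).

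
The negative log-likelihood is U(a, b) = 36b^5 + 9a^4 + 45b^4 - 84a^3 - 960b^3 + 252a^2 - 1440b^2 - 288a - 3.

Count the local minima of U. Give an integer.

4

U separates as a function of a plus a function of b, so ∇U=0 decouples.
∂U/∂a = 36(a - 4)(a - 2)(a - 1) = 0 at a ∈ {1, 2, 4}; ∂U/∂b = 180b(b - 4)(b + 1)(b + 4) = 0 at b ∈ {-4, -1, 0, 4}.
The Hessian is diagonal: diag(U_aa, U_bb). Second derivatives: U_aa(1)=108, U_aa(2)=-72, U_aa(4)=216; U_bb(-4)=-17280, U_bb(-1)=2700, U_bb(0)=-2880, U_bb(4)=28800.
Local minima occur where both diagonal entries positive: (1, -1), (1, 4), (4, -1), (4, 4). Count: 4.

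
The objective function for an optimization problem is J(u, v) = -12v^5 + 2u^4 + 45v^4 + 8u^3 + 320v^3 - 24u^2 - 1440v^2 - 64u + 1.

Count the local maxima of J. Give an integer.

J separates as a function of u plus a function of v, so ∇J=0 decouples.
∂J/∂u = 8(u - 2)(u + 1)(u + 4) = 0 at u ∈ {-4, -1, 2}; ∂J/∂v = -60v(v - 4)(v - 3)(v + 4) = 0 at v ∈ {-4, 0, 3, 4}.
The Hessian is diagonal: diag(J_uu, J_vv). Second derivatives: J_uu(-4)=144, J_uu(-1)=-72, J_uu(2)=144; J_vv(-4)=13440, J_vv(0)=-2880, J_vv(3)=1260, J_vv(4)=-1920.
Local maxima occur where both diagonal entries negative: (-1, 0), (-1, 4). Count: 2.

2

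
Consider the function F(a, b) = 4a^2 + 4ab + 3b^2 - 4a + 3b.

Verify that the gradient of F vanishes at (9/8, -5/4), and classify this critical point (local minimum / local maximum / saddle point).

∇F = (8a + 4b - 4, 4a + 6b + 3); substituting (9/8, -5/4) gives ∇F = (0, 0), so (9/8, -5/4) is indeed a critical point.
The Hessian of F is constant: H = [[8, 4], [4, 6]].
det(H) = 8·6 − 4² = 32.
det(H) > 0 and tr(H) = 14 > 0, so H is positive definite and the point is a local minimum.

local minimum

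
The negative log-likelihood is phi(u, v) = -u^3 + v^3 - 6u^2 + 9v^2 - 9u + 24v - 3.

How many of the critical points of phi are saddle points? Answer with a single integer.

phi separates as a function of u plus a function of v, so ∇phi=0 decouples.
∂phi/∂u = -3(u + 1)(u + 3) = 0 at u ∈ {-3, -1}; ∂phi/∂v = 3(v + 2)(v + 4) = 0 at v ∈ {-4, -2}.
The Hessian is diagonal: diag(phi_uu, phi_vv). Second derivatives: phi_uu(-3)=6, phi_uu(-1)=-6; phi_vv(-4)=-6, phi_vv(-2)=6.
Saddle points occur where the two diagonal entries have opposite signs: (-3, -4), (-1, -2). Count: 2.

2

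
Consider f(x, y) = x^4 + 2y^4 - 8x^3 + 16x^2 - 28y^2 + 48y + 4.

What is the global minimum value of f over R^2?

-230

f(x,y) separates as P(x) + Q(y) + 4, so its minimum is min P + min Q + 4.
P'(x) = 4x(x - 4)(x - 2) vanishes at x ∈ {0, 2, 4}; Q'(y) = 8(y - 2)(y - 1)(y + 3) vanishes at y ∈ {-3, 1, 2}.
Local minima of P (where P''>0): P(0)=0, P(4)=0. Local minima of Q: Q(-3)=-234, Q(2)=16.
So the global minimum of f is P(0) + Q(-3) + 4 = 0 − 234 + 4 = -230, attained at (0, -3).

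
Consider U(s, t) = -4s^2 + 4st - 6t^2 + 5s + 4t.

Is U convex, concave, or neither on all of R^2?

concave

U is quadratic, so its Hessian is the constant matrix H = [[-8, 4], [4, -12]].
det(H) = 80, tr(H) = -20.
det(H) > 0 and tr(H) < 0, so H is negative definite everywhere: concave.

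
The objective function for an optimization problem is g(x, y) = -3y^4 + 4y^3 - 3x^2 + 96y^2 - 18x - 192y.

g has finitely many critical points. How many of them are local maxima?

g separates as a function of x plus a function of y, so ∇g=0 decouples.
∂g/∂x = -6(x + 3) = 0 at x ∈ {-3}; ∂g/∂y = -12(y - 4)(y - 1)(y + 4) = 0 at y ∈ {-4, 1, 4}.
The Hessian is diagonal: diag(g_xx, g_yy). Second derivatives: g_xx(-3)=-6; g_yy(-4)=-480, g_yy(1)=180, g_yy(4)=-288.
Local maxima occur where both diagonal entries negative: (-3, -4), (-3, 4). Count: 2.

2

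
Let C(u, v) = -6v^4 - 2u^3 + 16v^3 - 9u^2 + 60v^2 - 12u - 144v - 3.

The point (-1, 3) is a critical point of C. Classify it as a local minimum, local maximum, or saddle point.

The mixed partial ∂²C/∂u∂v is 0, so the Hessian at any point is diag(C_uu, C_vv) = diag(-6(2u + 3), 24(-3v^2 + 4v + 5)).
At (-1, 3): H = diag(-6, -240).
Both eigenvalues are negative, so H is negative definite: a local maximum.

local maximum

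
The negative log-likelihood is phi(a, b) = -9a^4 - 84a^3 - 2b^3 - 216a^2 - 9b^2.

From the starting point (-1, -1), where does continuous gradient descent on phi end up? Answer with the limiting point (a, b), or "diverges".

phi is separable, so gradient descent decouples: a follows -∂phi/∂a, b follows -∂phi/∂b.
∂phi/∂a = -36a(a + 3)(a + 4); at a=-1 this is 216, so a decreases.
∂phi/∂b = -6b(b + 3); at b=-1 this is 12, so b decreases.
a converges to its nearest critical value -3 (a local min of the a-part); b converges to -3. The iterate converges to (-3, -3).

(-3, -3)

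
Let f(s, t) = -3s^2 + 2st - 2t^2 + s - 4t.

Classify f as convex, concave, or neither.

f is quadratic, so its Hessian is the constant matrix H = [[-6, 2], [2, -4]].
det(H) = 20, tr(H) = -10.
det(H) > 0 and tr(H) < 0, so H is negative definite everywhere: concave.

concave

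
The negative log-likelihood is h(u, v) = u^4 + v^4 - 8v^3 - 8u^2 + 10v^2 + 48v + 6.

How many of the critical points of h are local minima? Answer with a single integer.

4

h separates as a function of u plus a function of v, so ∇h=0 decouples.
∂h/∂u = 4u(u - 2)(u + 2) = 0 at u ∈ {-2, 0, 2}; ∂h/∂v = 4(v - 4)(v - 3)(v + 1) = 0 at v ∈ {-1, 3, 4}.
The Hessian is diagonal: diag(h_uu, h_vv). Second derivatives: h_uu(-2)=32, h_uu(0)=-16, h_uu(2)=32; h_vv(-1)=80, h_vv(3)=-16, h_vv(4)=20.
Local minima occur where both diagonal entries positive: (-2, -1), (-2, 4), (2, -1), (2, 4). Count: 4.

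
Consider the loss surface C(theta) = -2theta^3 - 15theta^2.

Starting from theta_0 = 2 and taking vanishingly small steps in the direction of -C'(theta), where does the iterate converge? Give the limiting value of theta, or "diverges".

C'(theta) = -6theta(theta + 5), so C'(2) = -84.
Gradient descent moves in the -C' direction, i.e. theta is increasing.
There is no critical point above theta=2, and C' keeps the same sign, so the iterate runs off to +∞.

diverges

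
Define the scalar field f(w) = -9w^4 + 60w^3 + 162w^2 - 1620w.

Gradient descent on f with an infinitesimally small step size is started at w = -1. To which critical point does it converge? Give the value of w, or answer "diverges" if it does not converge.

3

f'(w) = -36(w - 5)(w - 3)(w + 3), so f'(-1) = -1728.
Gradient descent moves in the -f' direction, i.e. w is increasing.
The nearest critical point in that direction is w = 3, where f'' = 432 > 0 (a local minimum). The iterate converges there.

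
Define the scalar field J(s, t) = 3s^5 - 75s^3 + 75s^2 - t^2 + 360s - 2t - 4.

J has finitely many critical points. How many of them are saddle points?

2

J separates as a function of s plus a function of t, so ∇J=0 decouples.
∂J/∂s = 15(s - 3)(s - 2)(s + 1)(s + 4) = 0 at s ∈ {-4, -1, 2, 3}; ∂J/∂t = -2(t + 1) = 0 at t ∈ {-1}.
The Hessian is diagonal: diag(J_ss, J_tt). Second derivatives: J_ss(-4)=-1890, J_ss(-1)=540, J_ss(2)=-270, J_ss(3)=420; J_tt(-1)=-2.
Saddle points occur where the two diagonal entries have opposite signs: (-1, -1), (3, -1). Count: 2.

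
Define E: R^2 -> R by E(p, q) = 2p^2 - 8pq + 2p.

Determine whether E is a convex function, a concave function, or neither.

E is quadratic, so its Hessian is the constant matrix H = [[4, -8], [-8, 0]].
det(H) = -64, tr(H) = 4.
det(H) < 0, so H is indefinite: neither convex nor concave.

neither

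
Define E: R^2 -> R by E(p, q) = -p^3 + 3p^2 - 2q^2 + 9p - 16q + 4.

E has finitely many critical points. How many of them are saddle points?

1

E separates as a function of p plus a function of q, so ∇E=0 decouples.
∂E/∂p = -3(p - 3)(p + 1) = 0 at p ∈ {-1, 3}; ∂E/∂q = -4(q + 4) = 0 at q ∈ {-4}.
The Hessian is diagonal: diag(E_pp, E_qq). Second derivatives: E_pp(-1)=12, E_pp(3)=-12; E_qq(-4)=-4.
Saddle points occur where the two diagonal entries have opposite signs: (-1, -4). Count: 1.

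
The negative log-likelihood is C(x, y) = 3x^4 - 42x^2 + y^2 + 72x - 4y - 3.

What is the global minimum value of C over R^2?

-358

C(x,y) separates as P(x) + Q(y) − 3, so its minimum is min P + min Q − 3.
P'(x) = 12(x - 2)(x - 1)(x + 3) vanishes at x ∈ {-3, 1, 2}; Q'(y) = 2y - 4 vanishes at y ∈ {2}.
Local minima of P (where P''>0): P(-3)=-351, P(2)=24. Local minima of Q: Q(2)=-4.
So the global minimum of C is P(-3) + Q(2) − 3 = -351 − 4 − 3 = -358, attained at (-3, 2).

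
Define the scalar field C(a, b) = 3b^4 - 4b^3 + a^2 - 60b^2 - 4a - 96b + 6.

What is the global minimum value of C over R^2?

C(a,b) separates as P(a) + Q(b) + 6, so its minimum is min P + min Q + 6.
P'(a) = 2a - 4 vanishes at a ∈ {2}; Q'(b) = 12(b - 4)(b + 1)(b + 2) vanishes at b ∈ {-2, -1, 4}.
Local minima of P (where P''>0): P(2)=-4. Local minima of Q: Q(-2)=32, Q(4)=-832.
So the global minimum of C is P(2) + Q(4) + 6 = -4 − 832 + 6 = -830, attained at (2, 4).

-830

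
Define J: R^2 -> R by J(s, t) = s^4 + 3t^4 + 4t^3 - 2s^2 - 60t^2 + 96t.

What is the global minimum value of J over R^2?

-833

J(s,t) separates as P(s) + Q(t), so its minimum is min P + min Q.
P'(s) = 4s(s - 1)(s + 1) vanishes at s ∈ {-1, 0, 1}; Q'(t) = 12(t - 2)(t - 1)(t + 4) vanishes at t ∈ {-4, 1, 2}.
Local minima of P (where P''>0): P(-1)=-1, P(1)=-1. Local minima of Q: Q(-4)=-832, Q(2)=32.
So the global minimum of J is P(-1) + Q(-4) = -1 − 832 = -833, attained at (-1, -4).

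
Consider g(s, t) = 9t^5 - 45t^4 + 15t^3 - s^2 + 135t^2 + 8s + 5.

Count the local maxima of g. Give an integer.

g separates as a function of s plus a function of t, so ∇g=0 decouples.
∂g/∂s = -2(s - 4) = 0 at s ∈ {4}; ∂g/∂t = 45t(t - 3)(t - 2)(t + 1) = 0 at t ∈ {-1, 0, 2, 3}.
The Hessian is diagonal: diag(g_ss, g_tt). Second derivatives: g_ss(4)=-2; g_tt(-1)=-540, g_tt(0)=270, g_tt(2)=-270, g_tt(3)=540.
Local maxima occur where both diagonal entries negative: (4, -1), (4, 2). Count: 2.

2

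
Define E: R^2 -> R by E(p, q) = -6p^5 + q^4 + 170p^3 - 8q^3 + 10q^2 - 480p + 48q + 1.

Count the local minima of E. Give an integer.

4

E separates as a function of p plus a function of q, so ∇E=0 decouples.
∂E/∂p = -30(p - 4)(p - 1)(p + 1)(p + 4) = 0 at p ∈ {-4, -1, 1, 4}; ∂E/∂q = 4(q - 4)(q - 3)(q + 1) = 0 at q ∈ {-1, 3, 4}.
The Hessian is diagonal: diag(E_pp, E_qq). Second derivatives: E_pp(-4)=3600, E_pp(-1)=-900, E_pp(1)=900, E_pp(4)=-3600; E_qq(-1)=80, E_qq(3)=-16, E_qq(4)=20.
Local minima occur where both diagonal entries positive: (-4, -1), (-4, 4), (1, -1), (1, 4). Count: 4.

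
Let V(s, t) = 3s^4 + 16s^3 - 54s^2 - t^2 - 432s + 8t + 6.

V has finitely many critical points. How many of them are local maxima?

V separates as a function of s plus a function of t, so ∇V=0 decouples.
∂V/∂s = 12(s - 3)(s + 3)(s + 4) = 0 at s ∈ {-4, -3, 3}; ∂V/∂t = -2(t - 4) = 0 at t ∈ {4}.
The Hessian is diagonal: diag(V_ss, V_tt). Second derivatives: V_ss(-4)=84, V_ss(-3)=-72, V_ss(3)=504; V_tt(4)=-2.
Local maxima occur where both diagonal entries negative: (-3, 4). Count: 1.

1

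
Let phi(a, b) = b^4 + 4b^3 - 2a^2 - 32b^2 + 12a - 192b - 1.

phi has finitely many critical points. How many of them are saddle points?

2

phi separates as a function of a plus a function of b, so ∇phi=0 decouples.
∂phi/∂a = -4(a - 3) = 0 at a ∈ {3}; ∂phi/∂b = 4(b - 4)(b + 3)(b + 4) = 0 at b ∈ {-4, -3, 4}.
The Hessian is diagonal: diag(phi_aa, phi_bb). Second derivatives: phi_aa(3)=-4; phi_bb(-4)=32, phi_bb(-3)=-28, phi_bb(4)=224.
Saddle points occur where the two diagonal entries have opposite signs: (3, -4), (3, 4). Count: 2.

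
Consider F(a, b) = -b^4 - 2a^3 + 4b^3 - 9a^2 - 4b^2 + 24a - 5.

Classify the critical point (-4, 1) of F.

The mixed partial ∂²F/∂a∂b is 0, so the Hessian at any point is diag(F_aa, F_bb) = diag(-6(2a + 3), 4(-3b^2 + 6b - 2)).
At (-4, 1): H = diag(30, 4).
Both eigenvalues are positive, so H is positive definite: a local minimum.

local minimum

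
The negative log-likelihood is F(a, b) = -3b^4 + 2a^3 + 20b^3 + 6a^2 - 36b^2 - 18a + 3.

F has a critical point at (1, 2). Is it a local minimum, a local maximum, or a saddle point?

local minimum

The mixed partial ∂²F/∂a∂b is 0, so the Hessian at any point is diag(F_aa, F_bb) = diag(12(a + 1), 12(-3b^2 + 10b - 6)).
At (1, 2): H = diag(24, 24).
Both eigenvalues are positive, so H is positive definite: a local minimum.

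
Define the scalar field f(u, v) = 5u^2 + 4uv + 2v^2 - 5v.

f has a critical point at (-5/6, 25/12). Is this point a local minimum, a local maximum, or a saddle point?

local minimum

The Hessian of f is constant: H = [[10, 4], [4, 4]].
det(H) = 10·4 − 4² = 24.
det(H) > 0 and tr(H) = 14 > 0, so H is positive definite and the point is a local minimum.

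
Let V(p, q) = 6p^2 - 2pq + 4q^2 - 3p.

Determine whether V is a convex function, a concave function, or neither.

convex

V is quadratic, so its Hessian is the constant matrix H = [[12, -2], [-2, 8]].
det(H) = 92, tr(H) = 20.
det(H) > 0 and tr(H) > 0, so H is positive definite everywhere: convex.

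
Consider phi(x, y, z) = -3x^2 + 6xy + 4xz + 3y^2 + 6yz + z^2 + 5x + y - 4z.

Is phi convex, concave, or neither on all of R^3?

neither

phi is quadratic, so its Hessian is the constant matrix H = [[-6, 6, 4], [6, 6, 6], [4, 6, 2]].
Leading principal minors: -6, -72, 264.
Neither pattern holds ⇒ H is indefinite ⇒ neither convex nor concave.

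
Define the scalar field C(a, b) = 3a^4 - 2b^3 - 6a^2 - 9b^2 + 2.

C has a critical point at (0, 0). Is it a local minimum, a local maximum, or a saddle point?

The mixed partial ∂²C/∂a∂b is 0, so the Hessian at any point is diag(C_aa, C_bb) = diag(12(3a^2 - 1), -6(2b + 3)).
At (0, 0): H = diag(-12, -18).
Both eigenvalues are negative, so H is negative definite: a local maximum.

local maximum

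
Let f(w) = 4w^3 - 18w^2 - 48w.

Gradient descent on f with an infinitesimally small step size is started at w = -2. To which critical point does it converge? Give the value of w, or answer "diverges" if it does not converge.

diverges

f'(w) = 12(w - 4)(w + 1), so f'(-2) = 72.
Gradient descent moves in the -f' direction, i.e. w is decreasing.
There is no critical point below w=-2, and f' keeps the same sign, so the iterate runs off to −∞.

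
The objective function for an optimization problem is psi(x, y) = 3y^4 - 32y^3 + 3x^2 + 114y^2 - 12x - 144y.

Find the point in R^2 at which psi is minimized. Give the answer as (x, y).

psi(x,y) separates as P(x) + Q(y), so its minimum is min P + min Q.
P'(x) = 6x - 12 vanishes at x ∈ {2}; Q'(y) = 12(y - 4)(y - 3)(y - 1) vanishes at y ∈ {1, 3, 4}.
Local minima of P (where P''>0): P(2)=-12. Local minima of Q: Q(1)=-59, Q(4)=-32.
So the global minimum of psi is P(2) + Q(1) = -12 − 59 = -71, attained at (2, 1).

(2, 1)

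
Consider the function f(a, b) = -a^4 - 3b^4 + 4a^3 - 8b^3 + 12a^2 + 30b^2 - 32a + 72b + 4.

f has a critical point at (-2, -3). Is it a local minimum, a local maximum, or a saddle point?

local maximum

The mixed partial ∂²f/∂a∂b is 0, so the Hessian at any point is diag(f_aa, f_bb) = diag(12(-a^2 + 2a + 2), 12(-3b^2 - 4b + 5)).
At (-2, -3): H = diag(-72, -120).
Both eigenvalues are negative, so H is negative definite: a local maximum.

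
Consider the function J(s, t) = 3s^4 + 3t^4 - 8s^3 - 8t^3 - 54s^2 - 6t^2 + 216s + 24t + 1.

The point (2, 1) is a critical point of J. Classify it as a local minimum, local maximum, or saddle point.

local maximum

The mixed partial ∂²J/∂s∂t is 0, so the Hessian at any point is diag(J_ss, J_tt) = diag(12(3s^2 - 4s - 9), 12(3t^2 - 4t - 1)).
At (2, 1): H = diag(-60, -24).
Both eigenvalues are negative, so H is negative definite: a local maximum.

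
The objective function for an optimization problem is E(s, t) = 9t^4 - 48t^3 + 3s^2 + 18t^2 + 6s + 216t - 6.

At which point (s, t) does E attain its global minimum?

E(s,t) separates as P(s) + Q(t) − 6, so its minimum is min P + min Q − 6.
P'(s) = 6s + 6 vanishes at s ∈ {-1}; Q'(t) = 36(t - 3)(t - 2)(t + 1) vanishes at t ∈ {-1, 2, 3}.
Local minima of P (where P''>0): P(-1)=-3. Local minima of Q: Q(-1)=-141, Q(3)=243.
So the global minimum of E is P(-1) + Q(-1) − 6 = -3 − 141 − 6 = -150, attained at (-1, -1).

(-1, -1)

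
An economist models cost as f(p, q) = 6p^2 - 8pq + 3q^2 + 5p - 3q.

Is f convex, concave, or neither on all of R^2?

convex

f is quadratic, so its Hessian is the constant matrix H = [[12, -8], [-8, 6]].
det(H) = 8, tr(H) = 18.
det(H) > 0 and tr(H) > 0, so H is positive definite everywhere: convex.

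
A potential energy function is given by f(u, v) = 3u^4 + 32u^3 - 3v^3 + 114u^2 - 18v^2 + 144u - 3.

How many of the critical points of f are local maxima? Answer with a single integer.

1

f separates as a function of u plus a function of v, so ∇f=0 decouples.
∂f/∂u = 12(u + 1)(u + 3)(u + 4) = 0 at u ∈ {-4, -3, -1}; ∂f/∂v = -9v(v + 4) = 0 at v ∈ {-4, 0}.
The Hessian is diagonal: diag(f_uu, f_vv). Second derivatives: f_uu(-4)=36, f_uu(-3)=-24, f_uu(-1)=72; f_vv(-4)=36, f_vv(0)=-36.
Local maxima occur where both diagonal entries negative: (-3, 0). Count: 1.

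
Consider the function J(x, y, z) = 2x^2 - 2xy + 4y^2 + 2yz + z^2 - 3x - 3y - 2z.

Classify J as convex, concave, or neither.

convex

J is quadratic, so its Hessian is the constant matrix H = [[4, -2, 0], [-2, 8, 2], [0, 2, 2]].
Leading principal minors: 4, 28, 40.
All positive ⇒ H ≻ 0 ⇒ convex.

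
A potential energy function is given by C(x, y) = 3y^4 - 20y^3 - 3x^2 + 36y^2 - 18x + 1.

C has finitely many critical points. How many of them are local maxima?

C separates as a function of x plus a function of y, so ∇C=0 decouples.
∂C/∂x = -6(x + 3) = 0 at x ∈ {-3}; ∂C/∂y = 12y(y - 3)(y - 2) = 0 at y ∈ {0, 2, 3}.
The Hessian is diagonal: diag(C_xx, C_yy). Second derivatives: C_xx(-3)=-6; C_yy(0)=72, C_yy(2)=-24, C_yy(3)=36.
Local maxima occur where both diagonal entries negative: (-3, 2). Count: 1.

1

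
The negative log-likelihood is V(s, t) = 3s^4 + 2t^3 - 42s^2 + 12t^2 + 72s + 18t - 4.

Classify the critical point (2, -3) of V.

The mixed partial ∂²V/∂s∂t is 0, so the Hessian at any point is diag(V_ss, V_tt) = diag(12(3s^2 - 7), 12(t + 2)).
At (2, -3): H = diag(60, -12).
The eigenvalues have opposite signs, so H is indefinite: a saddle point.

saddle point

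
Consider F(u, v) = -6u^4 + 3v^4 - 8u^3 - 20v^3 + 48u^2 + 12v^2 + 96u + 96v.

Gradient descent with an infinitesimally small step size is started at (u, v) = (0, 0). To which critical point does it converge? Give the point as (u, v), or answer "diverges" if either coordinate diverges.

(-1, -1)

F is separable, so gradient descent decouples: u follows -∂F/∂u, v follows -∂F/∂v.
∂F/∂u = -24(u - 2)(u + 1)(u + 2); at u=0 this is 96, so u decreases.
∂F/∂v = 12(v - 4)(v - 2)(v + 1); at v=0 this is 96, so v decreases.
u converges to its nearest critical value -1 (a local min of the u-part); v converges to -1. The iterate converges to (-1, -1).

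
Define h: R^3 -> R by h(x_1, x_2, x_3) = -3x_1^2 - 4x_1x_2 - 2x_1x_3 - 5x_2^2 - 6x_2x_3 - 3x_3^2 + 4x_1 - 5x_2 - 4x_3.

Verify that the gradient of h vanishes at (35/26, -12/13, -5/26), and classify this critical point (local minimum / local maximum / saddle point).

∇h = (-6x_1 - 4x_2 - 2x_3 + 4, -4x_1 - 10x_2 - 6x_3 - 5, -2x_1 - 6x_2 - 6x_3 - 4); substituting (35/26, -12/13, -5/26) gives ∇h = (0, 0, 0), so (35/26, -12/13, -5/26) is indeed a critical point.
The Hessian is constant: H = [[-6, -4, -2], [-4, -10, -6], [-2, -6, -6]].
Leading principal minors: Δ₁ = -6, Δ₂ = 44, Δ₃ = -104.
The minors alternate sign starting negative (−, +, −), so H is negative definite: a local maximum.

local maximum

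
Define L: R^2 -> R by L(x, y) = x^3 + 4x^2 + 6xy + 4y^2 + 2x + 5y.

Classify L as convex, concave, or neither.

The term x^3 is cubic, so the Hessian is not constant.
∂²L/∂x² = 6x + 8, which takes both signs as x varies (negative for sufficiently negative x). A diagonal entry of the Hessian changing sign means the Hessian is neither positive- nor negative-semidefinite on all of R^2.

neither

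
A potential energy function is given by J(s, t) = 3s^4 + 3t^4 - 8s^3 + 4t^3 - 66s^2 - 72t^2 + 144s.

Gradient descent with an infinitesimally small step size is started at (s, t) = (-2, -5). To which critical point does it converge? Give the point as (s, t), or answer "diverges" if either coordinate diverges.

(-3, -4)

J is separable, so gradient descent decouples: s follows -∂J/∂s, t follows -∂J/∂t.
∂J/∂s = 12(s - 4)(s - 1)(s + 3); at s=-2 this is 216, so s decreases.
∂J/∂t = 12t(t - 3)(t + 4); at t=-5 this is -480, so t increases.
s converges to its nearest critical value -3 (a local min of the s-part); t converges to -4. The iterate converges to (-3, -4).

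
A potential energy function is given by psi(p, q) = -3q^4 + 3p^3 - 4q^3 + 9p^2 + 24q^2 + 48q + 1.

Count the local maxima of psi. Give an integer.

psi separates as a function of p plus a function of q, so ∇psi=0 decouples.
∂psi/∂p = 9p(p + 2) = 0 at p ∈ {-2, 0}; ∂psi/∂q = -12(q - 2)(q + 1)(q + 2) = 0 at q ∈ {-2, -1, 2}.
The Hessian is diagonal: diag(psi_pp, psi_qq). Second derivatives: psi_pp(-2)=-18, psi_pp(0)=18; psi_qq(-2)=-48, psi_qq(-1)=36, psi_qq(2)=-144.
Local maxima occur where both diagonal entries negative: (-2, -2), (-2, 2). Count: 2.

2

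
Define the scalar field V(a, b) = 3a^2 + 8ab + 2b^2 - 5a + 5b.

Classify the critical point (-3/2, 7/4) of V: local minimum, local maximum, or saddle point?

saddle point

The Hessian of V is constant: H = [[6, 8], [8, 4]].
det(H) = 6·4 − 8² = -40.
Since det(H) < 0, H is indefinite and the critical point is a saddle point.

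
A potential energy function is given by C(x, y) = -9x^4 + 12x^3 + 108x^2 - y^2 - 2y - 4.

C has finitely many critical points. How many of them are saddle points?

C separates as a function of x plus a function of y, so ∇C=0 decouples.
∂C/∂x = -36x(x - 3)(x + 2) = 0 at x ∈ {-2, 0, 3}; ∂C/∂y = -2(y + 1) = 0 at y ∈ {-1}.
The Hessian is diagonal: diag(C_xx, C_yy). Second derivatives: C_xx(-2)=-360, C_xx(0)=216, C_xx(3)=-540; C_yy(-1)=-2.
Saddle points occur where the two diagonal entries have opposite signs: (0, -1). Count: 1.

1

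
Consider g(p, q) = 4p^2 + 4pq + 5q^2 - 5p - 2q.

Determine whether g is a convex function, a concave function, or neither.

g is quadratic, so its Hessian is the constant matrix H = [[8, 4], [4, 10]].
det(H) = 64, tr(H) = 18.
det(H) > 0 and tr(H) > 0, so H is positive definite everywhere: convex.

convex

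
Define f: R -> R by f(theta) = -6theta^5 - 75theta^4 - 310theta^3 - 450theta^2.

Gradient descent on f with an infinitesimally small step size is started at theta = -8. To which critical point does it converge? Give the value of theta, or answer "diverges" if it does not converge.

-5

f'(theta) = -30theta(theta + 2)(theta + 3)(theta + 5), so f'(-8) = -21600.
Gradient descent moves in the -f' direction, i.e. theta is increasing.
The nearest critical point in that direction is theta = -5, where f'' = 900 > 0 (a local minimum). The iterate converges there.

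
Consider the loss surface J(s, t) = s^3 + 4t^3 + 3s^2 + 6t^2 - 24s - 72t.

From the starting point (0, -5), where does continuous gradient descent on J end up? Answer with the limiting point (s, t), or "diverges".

J is separable, so gradient descent decouples: s follows -∂J/∂s, t follows -∂J/∂t.
∂J/∂s = 3(s - 2)(s + 4); at s=0 this is -24, so s increases.
∂J/∂t = 12(t - 2)(t + 3); at t=-5 this is 168, so t decreases.
The t-coordinate has no critical point in that direction and runs off to infinity.

diverges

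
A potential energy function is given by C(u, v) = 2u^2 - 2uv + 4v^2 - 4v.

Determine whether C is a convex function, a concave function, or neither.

C is quadratic, so its Hessian is the constant matrix H = [[4, -2], [-2, 8]].
det(H) = 28, tr(H) = 12.
det(H) > 0 and tr(H) > 0, so H is positive definite everywhere: convex.

convex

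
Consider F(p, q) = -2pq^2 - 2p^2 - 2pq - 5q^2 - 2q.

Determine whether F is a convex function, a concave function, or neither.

neither

The term -2pq^2 is cubic, so the Hessian is not constant.
∂²F/∂q² = -4p - 10, which takes both signs as p varies (negative for sufficiently large p). A diagonal entry of the Hessian changing sign means the Hessian is neither positive- nor negative-semidefinite on all of R^2.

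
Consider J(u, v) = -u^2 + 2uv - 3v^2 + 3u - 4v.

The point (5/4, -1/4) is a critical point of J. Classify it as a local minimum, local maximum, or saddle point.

The Hessian of J is constant: H = [[-2, 2], [2, -6]].
det(H) = (-2)·(-6) − 2² = 8.
det(H) > 0 and tr(H) = -8 < 0, so H is negative definite and the point is a local maximum.

local maximum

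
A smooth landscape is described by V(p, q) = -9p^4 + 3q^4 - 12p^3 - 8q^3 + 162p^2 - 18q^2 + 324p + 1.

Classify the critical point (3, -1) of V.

saddle point

The mixed partial ∂²V/∂p∂q is 0, so the Hessian at any point is diag(V_pp, V_qq) = diag(36(-3p^2 - 2p + 9), 12(3q^2 - 4q - 3)).
At (3, -1): H = diag(-864, 48).
The eigenvalues have opposite signs, so H is indefinite: a saddle point.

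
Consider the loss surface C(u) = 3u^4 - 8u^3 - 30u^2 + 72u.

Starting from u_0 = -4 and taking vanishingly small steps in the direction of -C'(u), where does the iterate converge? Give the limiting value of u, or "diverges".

C'(u) = 12(u - 3)(u - 1)(u + 2), so C'(-4) = -840.
Gradient descent moves in the -C' direction, i.e. u is increasing.
The nearest critical point in that direction is u = -2, where C'' = 180 > 0 (a local minimum). The iterate converges there.

-2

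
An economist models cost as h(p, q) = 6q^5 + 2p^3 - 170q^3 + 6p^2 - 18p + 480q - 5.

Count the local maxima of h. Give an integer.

2

h separates as a function of p plus a function of q, so ∇h=0 decouples.
∂h/∂p = 6(p - 1)(p + 3) = 0 at p ∈ {-3, 1}; ∂h/∂q = 30(q - 4)(q - 1)(q + 1)(q + 4) = 0 at q ∈ {-4, -1, 1, 4}.
The Hessian is diagonal: diag(h_pp, h_qq). Second derivatives: h_pp(-3)=-24, h_pp(1)=24; h_qq(-4)=-3600, h_qq(-1)=900, h_qq(1)=-900, h_qq(4)=3600.
Local maxima occur where both diagonal entries negative: (-3, -4), (-3, 1). Count: 2.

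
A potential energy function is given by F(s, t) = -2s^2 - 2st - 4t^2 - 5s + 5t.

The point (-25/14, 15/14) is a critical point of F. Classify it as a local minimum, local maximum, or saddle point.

local maximum

The Hessian of F is constant: H = [[-4, -2], [-2, -8]].
det(H) = (-4)·(-8) − (-2)² = 28.
det(H) > 0 and tr(H) = -12 < 0, so H is negative definite and the point is a local maximum.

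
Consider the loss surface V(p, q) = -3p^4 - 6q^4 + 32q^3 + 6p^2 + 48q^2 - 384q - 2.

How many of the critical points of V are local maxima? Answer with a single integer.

4

V separates as a function of p plus a function of q, so ∇V=0 decouples.
∂V/∂p = -12p(p - 1)(p + 1) = 0 at p ∈ {-1, 0, 1}; ∂V/∂q = -24(q - 4)(q - 2)(q + 2) = 0 at q ∈ {-2, 2, 4}.
The Hessian is diagonal: diag(V_pp, V_qq). Second derivatives: V_pp(-1)=-24, V_pp(0)=12, V_pp(1)=-24; V_qq(-2)=-576, V_qq(2)=192, V_qq(4)=-288.
Local maxima occur where both diagonal entries negative: (-1, -2), (-1, 4), (1, -2), (1, 4). Count: 4.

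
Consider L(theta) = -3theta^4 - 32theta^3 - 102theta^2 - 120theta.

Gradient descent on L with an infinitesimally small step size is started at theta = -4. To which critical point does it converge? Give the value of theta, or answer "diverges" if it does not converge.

-2

L'(theta) = -12(theta + 1)(theta + 2)(theta + 5), so L'(-4) = -72.
Gradient descent moves in the -L' direction, i.e. theta is increasing.
The nearest critical point in that direction is theta = -2, where L'' = 36 > 0 (a local minimum). The iterate converges there.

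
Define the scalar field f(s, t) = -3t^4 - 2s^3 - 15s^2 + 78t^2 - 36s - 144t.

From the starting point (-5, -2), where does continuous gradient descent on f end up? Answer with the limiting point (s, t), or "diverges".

f is separable, so gradient descent decouples: s follows -∂f/∂s, t follows -∂f/∂t.
∂f/∂s = -6(s + 2)(s + 3); at s=-5 this is -36, so s increases.
∂f/∂t = -12(t - 3)(t - 1)(t + 4); at t=-2 this is -360, so t increases.
s converges to its nearest critical value -3 (a local min of the s-part); t converges to 1. The iterate converges to (-3, 1).

(-3, 1)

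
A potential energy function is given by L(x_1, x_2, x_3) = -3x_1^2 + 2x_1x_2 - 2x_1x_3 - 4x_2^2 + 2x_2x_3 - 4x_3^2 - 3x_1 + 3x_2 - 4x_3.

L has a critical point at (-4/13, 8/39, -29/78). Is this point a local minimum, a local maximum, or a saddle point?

The Hessian is constant: H = [[-6, 2, -2], [2, -8, 2], [-2, 2, -8]].
Leading principal minors: Δ₁ = -6, Δ₂ = 44, Δ₃ = -312.
The minors alternate sign starting negative (−, +, −), so H is negative definite: a local maximum.

local maximum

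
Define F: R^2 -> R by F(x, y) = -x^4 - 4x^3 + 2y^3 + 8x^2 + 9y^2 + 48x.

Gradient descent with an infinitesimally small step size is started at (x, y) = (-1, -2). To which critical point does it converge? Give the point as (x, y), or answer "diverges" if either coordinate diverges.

F is separable, so gradient descent decouples: x follows -∂F/∂x, y follows -∂F/∂y.
∂F/∂x = -4(x - 2)(x + 2)(x + 3); at x=-1 this is 24, so x decreases.
∂F/∂y = 6y(y + 3); at y=-2 this is -12, so y increases.
x converges to its nearest critical value -2 (a local min of the x-part); y converges to 0. The iterate converges to (-2, 0).

(-2, 0)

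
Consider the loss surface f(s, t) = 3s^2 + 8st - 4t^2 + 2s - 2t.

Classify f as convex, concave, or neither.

f is quadratic, so its Hessian is the constant matrix H = [[6, 8], [8, -8]].
det(H) = -112, tr(H) = -2.
det(H) < 0, so H is indefinite: neither convex nor concave.

neither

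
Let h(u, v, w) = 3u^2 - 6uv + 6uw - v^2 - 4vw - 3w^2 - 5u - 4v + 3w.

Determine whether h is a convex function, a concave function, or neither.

h is quadratic, so its Hessian is the constant matrix H = [[6, -6, 6], [-6, -2, -4], [6, -4, -6]].
Leading principal minors: 6, -48, 552.
Neither pattern holds ⇒ H is indefinite ⇒ neither convex nor concave.

neither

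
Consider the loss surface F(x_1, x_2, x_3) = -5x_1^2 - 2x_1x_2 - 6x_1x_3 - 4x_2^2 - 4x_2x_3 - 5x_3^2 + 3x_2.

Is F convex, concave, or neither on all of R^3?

F is quadratic, so its Hessian is the constant matrix H = [[-10, -2, -6], [-2, -8, -4], [-6, -4, -10]].
Leading principal minors: -10, 76, -408.
Signs alternate −, +, − ⇒ H ≺ 0 ⇒ concave.

concave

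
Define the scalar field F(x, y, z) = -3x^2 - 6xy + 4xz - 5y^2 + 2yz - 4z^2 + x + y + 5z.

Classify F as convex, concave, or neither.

concave

F is quadratic, so its Hessian is the constant matrix H = [[-6, -6, 4], [-6, -10, 2], [4, 2, -8]].
Leading principal minors: -6, 24, -104.
Signs alternate −, +, − ⇒ H ≺ 0 ⇒ concave.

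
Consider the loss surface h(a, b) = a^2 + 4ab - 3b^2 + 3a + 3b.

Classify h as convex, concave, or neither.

neither

h is quadratic, so its Hessian is the constant matrix H = [[2, 4], [4, -6]].
det(H) = -28, tr(H) = -4.
det(H) < 0, so H is indefinite: neither convex nor concave.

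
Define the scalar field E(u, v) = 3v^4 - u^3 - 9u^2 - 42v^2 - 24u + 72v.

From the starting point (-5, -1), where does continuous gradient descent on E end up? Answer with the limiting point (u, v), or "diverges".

(-4, -3)

E is separable, so gradient descent decouples: u follows -∂E/∂u, v follows -∂E/∂v.
∂E/∂u = -3(u + 2)(u + 4); at u=-5 this is -9, so u increases.
∂E/∂v = 12(v - 2)(v - 1)(v + 3); at v=-1 this is 144, so v decreases.
u converges to its nearest critical value -4 (a local min of the u-part); v converges to -3. The iterate converges to (-4, -3).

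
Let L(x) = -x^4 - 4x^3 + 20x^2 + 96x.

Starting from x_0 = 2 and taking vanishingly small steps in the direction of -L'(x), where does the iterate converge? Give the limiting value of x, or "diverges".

-2

L'(x) = -4(x - 3)(x + 2)(x + 4), so L'(2) = 96.
Gradient descent moves in the -L' direction, i.e. x is decreasing.
The nearest critical point in that direction is x = -2, where L'' = 40 > 0 (a local minimum). The iterate converges there.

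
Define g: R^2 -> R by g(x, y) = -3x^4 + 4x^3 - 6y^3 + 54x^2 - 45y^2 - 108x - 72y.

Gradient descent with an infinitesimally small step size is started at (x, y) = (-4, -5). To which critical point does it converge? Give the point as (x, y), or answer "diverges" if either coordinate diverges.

g is separable, so gradient descent decouples: x follows -∂g/∂x, y follows -∂g/∂y.
∂g/∂x = -12(x - 3)(x - 1)(x + 3); at x=-4 this is 420, so x decreases.
∂g/∂y = -18(y + 1)(y + 4); at y=-5 this is -72, so y increases.
The x-coordinate has no critical point in that direction and runs off to infinity.

diverges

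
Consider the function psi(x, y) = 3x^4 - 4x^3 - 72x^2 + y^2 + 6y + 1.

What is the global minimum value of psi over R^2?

-648

psi(x,y) separates as P(x) + Q(y) + 1, so its minimum is min P + min Q + 1.
P'(x) = 12x(x - 4)(x + 3) vanishes at x ∈ {-3, 0, 4}; Q'(y) = 2y + 6 vanishes at y ∈ {-3}.
Local minima of P (where P''>0): P(-3)=-297, P(4)=-640. Local minima of Q: Q(-3)=-9.
So the global minimum of psi is P(4) + Q(-3) + 1 = -640 − 9 + 1 = -648, attained at (4, -3).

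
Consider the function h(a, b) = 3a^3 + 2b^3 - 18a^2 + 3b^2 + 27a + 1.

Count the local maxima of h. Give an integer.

1

h separates as a function of a plus a function of b, so ∇h=0 decouples.
∂h/∂a = 9(a - 3)(a - 1) = 0 at a ∈ {1, 3}; ∂h/∂b = 6b(b + 1) = 0 at b ∈ {-1, 0}.
The Hessian is diagonal: diag(h_aa, h_bb). Second derivatives: h_aa(1)=-18, h_aa(3)=18; h_bb(-1)=-6, h_bb(0)=6.
Local maxima occur where both diagonal entries negative: (1, -1). Count: 1.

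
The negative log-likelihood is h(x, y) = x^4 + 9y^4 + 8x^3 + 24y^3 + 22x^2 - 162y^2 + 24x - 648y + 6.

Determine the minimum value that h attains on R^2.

-2028

h(x,y) separates as P(x) + Q(y) + 6, so its minimum is min P + min Q + 6.
P'(x) = 4(x + 1)(x + 2)(x + 3) vanishes at x ∈ {-3, -2, -1}; Q'(y) = 36(y - 3)(y + 2)(y + 3) vanishes at y ∈ {-3, -2, 3}.
Local minima of P (where P''>0): P(-3)=-9, P(-1)=-9. Local minima of Q: Q(-3)=567, Q(3)=-2025.
So the global minimum of h is P(-3) + Q(3) + 6 = -9 − 2025 + 6 = -2028, attained at (-3, 3).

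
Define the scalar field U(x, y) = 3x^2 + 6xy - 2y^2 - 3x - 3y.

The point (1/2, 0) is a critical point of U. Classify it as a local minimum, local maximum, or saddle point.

The Hessian of U is constant: H = [[6, 6], [6, -4]].
det(H) = 6·(-4) − 6² = -60.
Since det(H) < 0, H is indefinite and the critical point is a saddle point.

saddle point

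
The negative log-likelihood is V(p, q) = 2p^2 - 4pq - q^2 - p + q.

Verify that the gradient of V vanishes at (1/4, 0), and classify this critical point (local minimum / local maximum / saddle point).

saddle point

∇V = (4p - 4q - 1, -4p - 2q + 1); substituting (1/4, 0) gives ∇V = (0, 0), so (1/4, 0) is indeed a critical point.
The Hessian of V is constant: H = [[4, -4], [-4, -2]].
det(H) = 4·(-2) − (-4)² = -24.
Since det(H) < 0, H is indefinite and the critical point is a saddle point.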